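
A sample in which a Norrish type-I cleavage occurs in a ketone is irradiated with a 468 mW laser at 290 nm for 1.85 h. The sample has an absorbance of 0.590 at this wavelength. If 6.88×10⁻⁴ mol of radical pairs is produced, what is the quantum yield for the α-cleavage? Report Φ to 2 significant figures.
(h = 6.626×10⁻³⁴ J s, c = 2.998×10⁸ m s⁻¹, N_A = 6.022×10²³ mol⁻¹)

Photon energy at 290 nm: hc/λ = (6.626×10⁻³⁴)(2.998×10⁸)/(290×10⁻⁹) = 6.850×10⁻¹⁹ J.
Energy delivered: (468 mW)(6660 s) = 3117 J.
Photons incident: 3117 / 6.850×10⁻¹⁹ = 4.550×10²¹, i.e. 4.550×10²¹/6.022×10²³ = 0.007556 mol.
Fraction absorbed: 1 − 10^(−0.590) = 0.7430.
Photons absorbed: 0.7430 × 0.007556 = 0.005614 mol.
Φ = 6.88×10⁻⁴ mol / 0.005614 mol photons = 0.12.

Φ = 0.12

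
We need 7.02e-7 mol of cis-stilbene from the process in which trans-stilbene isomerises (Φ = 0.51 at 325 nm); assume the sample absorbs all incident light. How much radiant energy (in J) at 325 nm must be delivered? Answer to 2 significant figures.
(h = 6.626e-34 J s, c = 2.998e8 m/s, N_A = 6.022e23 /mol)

0.51 J

Photons that must be absorbed: 7.02e-7 / 0.51 = 1.376e-6 mol.
Photon energy: hc/λ = 6.112e-19 J; per mole, 3.681e5 J mol⁻¹.
Energy required: 1.376e-6 × 3.681e5 = 0.51 J.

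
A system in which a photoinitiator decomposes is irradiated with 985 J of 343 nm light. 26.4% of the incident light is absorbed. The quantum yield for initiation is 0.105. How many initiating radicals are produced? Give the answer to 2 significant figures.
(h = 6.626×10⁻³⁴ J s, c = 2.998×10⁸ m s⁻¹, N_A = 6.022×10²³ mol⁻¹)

4.7×10¹⁹ initiating radicals

Photon energy at 343 nm: hc/λ = (6.626×10⁻³⁴)(2.998×10⁸)/(343×10⁻⁹) = 5.791×10⁻¹⁹ J.
Photons incident: 985 / 5.791×10⁻¹⁹ = 1.701×10²¹, i.e. 1.701×10²¹/6.022×10²³ = 0.002825 mol.
Photons absorbed: 0.264 × 0.002825 = 7.458×10⁻⁴ mol.
Product: Φ × n_abs = 0.105 × 7.458×10⁻⁴ = 7.831×10⁻⁵ mol.
As a count: 7.831×10⁻⁵ × 6.022×10²³ = 4.7×10¹⁹.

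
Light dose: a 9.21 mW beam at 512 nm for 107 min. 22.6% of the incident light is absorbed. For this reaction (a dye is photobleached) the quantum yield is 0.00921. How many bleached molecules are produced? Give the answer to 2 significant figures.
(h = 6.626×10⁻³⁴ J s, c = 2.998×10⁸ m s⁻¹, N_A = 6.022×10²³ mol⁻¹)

Photon energy at 512 nm: hc/λ = (6.626×10⁻³⁴)(2.998×10⁸)/(512×10⁻⁹) = 3.880×10⁻¹⁹ J.
Energy delivered: (9.21 mW)(6420 s) = 59.13 J.
Photons incident: 59.13 / 3.880×10⁻¹⁹ = 1.524×10²⁰, i.e. 1.524×10²⁰/6.022×10²³ = 2.531×10⁻⁴ mol.
Photons absorbed: 0.226 × 2.531×10⁻⁴ = 5.720×10⁻⁵ mol.
Product: Φ × n_abs = 0.00921 × 5.720×10⁻⁵ = 5.268×10⁻⁷ mol.
As a count: 5.268×10⁻⁷ × 6.022×10²³ = 3.2×10¹⁷.

3.2×10¹⁷ bleached molecules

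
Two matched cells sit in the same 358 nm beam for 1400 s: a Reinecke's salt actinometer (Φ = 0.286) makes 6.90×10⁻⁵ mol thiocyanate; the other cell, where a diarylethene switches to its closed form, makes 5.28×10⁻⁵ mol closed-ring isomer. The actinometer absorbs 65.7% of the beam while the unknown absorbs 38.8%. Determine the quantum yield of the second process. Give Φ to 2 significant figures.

Photons absorbed by the actinometer: 6.90×10⁻⁵ / 0.286 = 2.413×10⁻⁴ mol.
Incident flux: 2.413×10⁻⁴ / 0.657 = 3.673×10⁻⁴ einstein.
Absorbed by unknown: 0.388 × 3.673×10⁻⁴ = 1.425×10⁻⁴ mol.
Φ(unknown) = 5.28×10⁻⁵ / 1.425×10⁻⁴ = 0.37.

Φ = 0.37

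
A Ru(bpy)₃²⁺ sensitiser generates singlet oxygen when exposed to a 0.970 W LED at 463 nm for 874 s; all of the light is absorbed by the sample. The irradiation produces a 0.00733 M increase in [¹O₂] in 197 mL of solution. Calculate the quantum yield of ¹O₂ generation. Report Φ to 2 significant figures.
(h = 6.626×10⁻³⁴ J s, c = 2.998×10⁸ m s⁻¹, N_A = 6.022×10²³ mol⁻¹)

Φ = 0.44

Product: (0.00733 M)(0.197 L) = 0.001444 mol.
Photon energy at 463 nm: hc/λ = (6.626×10⁻³⁴)(2.998×10⁸)/(463×10⁻⁹) = 4.290×10⁻¹⁹ J.
Energy delivered: (0.970 W)(874 s) = 847.8 J.
Photons incident: 847.8 / 4.290×10⁻¹⁹ = 1.976×10²¹, i.e. 1.976×10²¹/6.022×10²³ = 0.003281 mol.
Φ = 0.001444 mol / 0.003281 mol photons = 0.44.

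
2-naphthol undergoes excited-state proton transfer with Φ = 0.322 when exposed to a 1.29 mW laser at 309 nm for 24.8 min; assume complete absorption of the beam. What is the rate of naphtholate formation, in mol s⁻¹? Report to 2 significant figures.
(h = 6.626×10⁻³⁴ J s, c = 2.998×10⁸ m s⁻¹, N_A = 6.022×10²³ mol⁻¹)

Photon energy at 309 nm: hc/λ = (6.626×10⁻³⁴)(2.998×10⁸)/(309×10⁻⁹) = 6.429×10⁻¹⁹ J.
Energy delivered: (1.29 mW)(1488 s) = 1.920 J.
Photons incident: 1.920 / 6.429×10⁻¹⁹ = 2.986×10¹⁸, i.e. 2.986×10¹⁸/6.022×10²³ = 4.958×10⁻⁶ mol.
Product formed: 0.322 × 4.958×10⁻⁶ = 1.596×10⁻⁶ mol.
Rate: 1.596×10⁻⁶ / 1488 s = 1.1×10⁻⁹ mol s⁻¹.

1.1×10⁻⁹ mol s⁻¹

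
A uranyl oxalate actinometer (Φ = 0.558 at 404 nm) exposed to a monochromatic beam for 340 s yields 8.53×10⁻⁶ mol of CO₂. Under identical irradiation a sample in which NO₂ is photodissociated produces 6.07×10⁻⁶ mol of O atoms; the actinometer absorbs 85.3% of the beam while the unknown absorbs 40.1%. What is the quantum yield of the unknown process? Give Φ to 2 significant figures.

Φ = 0.84

Photons absorbed by the actinometer: 8.53×10⁻⁶ / 0.558 = 1.529×10⁻⁵ mol.
Incident flux: 1.529×10⁻⁵ / 0.853 = 1.792×10⁻⁵ einstein.
Absorbed by unknown: 0.401 × 1.792×10⁻⁵ = 7.186×10⁻⁶ mol.
Φ(unknown) = 6.07×10⁻⁶ / 7.186×10⁻⁶ = 0.84.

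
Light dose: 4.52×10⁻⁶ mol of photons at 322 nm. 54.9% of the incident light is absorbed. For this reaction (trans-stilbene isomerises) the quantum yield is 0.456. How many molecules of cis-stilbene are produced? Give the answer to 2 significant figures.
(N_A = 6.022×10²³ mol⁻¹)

6.8×10¹⁷ molecules

Photons absorbed: 0.549 × 4.52×10⁻⁶ = 2.481×10⁻⁶ mol.
Product: Φ × n_abs = 0.456 × 2.481×10⁻⁶ = 1.131×10⁻⁶ mol.
As a count: 1.131×10⁻⁶ × 6.022×10²³ = 6.8×10¹⁷.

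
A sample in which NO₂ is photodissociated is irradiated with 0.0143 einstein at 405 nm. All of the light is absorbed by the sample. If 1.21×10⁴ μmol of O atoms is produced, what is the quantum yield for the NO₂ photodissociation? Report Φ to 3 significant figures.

Φ = 0.846

Product: 1.21×10⁴ μmol = 0.0121 mol.
Φ = 0.0121 mol / 0.0143 mol photons = 0.846.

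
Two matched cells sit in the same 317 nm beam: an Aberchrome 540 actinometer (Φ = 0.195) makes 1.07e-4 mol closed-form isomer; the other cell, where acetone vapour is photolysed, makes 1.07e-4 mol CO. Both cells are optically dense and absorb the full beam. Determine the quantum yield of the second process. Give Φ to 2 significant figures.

Φ = 0.20

Photons absorbed by the actinometer: 1.07e-4 / 0.195 = 5.487e-4 mol.
Φ(unknown) = 1.07e-4 / 5.487e-4 = 0.20.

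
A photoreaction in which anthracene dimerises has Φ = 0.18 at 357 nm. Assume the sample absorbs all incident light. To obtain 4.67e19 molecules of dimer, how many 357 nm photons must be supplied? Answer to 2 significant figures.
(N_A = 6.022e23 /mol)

Product: 4.67e19 / 6.022e23 = 7.755e-5 mol.
Photons that must be absorbed: 7.755e-5 / 0.18 = 4.308e-4 mol.
Photon count: 4.308e-4 × 6.022e23 = 2.6e20.

2.6e20 photons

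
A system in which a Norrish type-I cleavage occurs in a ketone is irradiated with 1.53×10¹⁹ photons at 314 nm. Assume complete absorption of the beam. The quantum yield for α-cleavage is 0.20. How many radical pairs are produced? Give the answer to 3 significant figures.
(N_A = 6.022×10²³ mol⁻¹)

3.06×10¹⁸ radical pairs

Moles of photons: 1.53×10¹⁹ / 6.022×10²³ = 2.541×10⁻⁵ mol.
Product: Φ × n_abs = 0.20 × 2.541×10⁻⁵ = 5.082×10⁻⁶ mol.
As a count: 5.082×10⁻⁶ × 6.022×10²³ = 3.06×10¹⁸.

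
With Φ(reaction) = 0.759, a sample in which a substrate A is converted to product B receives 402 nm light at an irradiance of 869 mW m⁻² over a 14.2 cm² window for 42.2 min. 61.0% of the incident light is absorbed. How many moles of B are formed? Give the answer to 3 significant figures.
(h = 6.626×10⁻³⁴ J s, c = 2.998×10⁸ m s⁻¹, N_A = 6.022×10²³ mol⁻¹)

4.86×10⁻⁶ mol

Photon energy at 402 nm: hc/λ = (6.626×10⁻³⁴)(2.998×10⁸)/(402×10⁻⁹) = 4.941×10⁻¹⁹ J.
Energy delivered: (869 mW m⁻²)(14.2×10⁻⁴ m²)(2532 s) = 3.124 J.
Photons incident: 3.124 / 4.941×10⁻¹⁹ = 6.323×10¹⁸, i.e. 6.323×10¹⁸/6.022×10²³ = 1.050×10⁻⁵ mol.
Photons absorbed: 0.610 × 1.050×10⁻⁵ = 6.405×10⁻⁶ mol.
Product: Φ × n_abs = 0.759 × 6.405×10⁻⁶ = 4.861×10⁻⁶ mol.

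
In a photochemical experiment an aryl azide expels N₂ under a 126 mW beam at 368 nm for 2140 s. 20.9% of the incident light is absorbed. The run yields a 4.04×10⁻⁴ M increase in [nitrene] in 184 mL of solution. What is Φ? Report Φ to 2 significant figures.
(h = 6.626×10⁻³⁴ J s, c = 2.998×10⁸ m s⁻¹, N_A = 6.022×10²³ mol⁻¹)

Product: (4.04×10⁻⁴ M)(0.184 L) = 7.434×10⁻⁵ mol.
Photon energy at 368 nm: hc/λ = (6.626×10⁻³⁴)(2.998×10⁸)/(368×10⁻⁹) = 5.398×10⁻¹⁹ J.
Energy delivered: (126 mW)(2140 s) = 269.6 J.
Photons incident: 269.6 / 5.398×10⁻¹⁹ = 4.994×10²⁰, i.e. 4.994×10²⁰/6.022×10²³ = 8.293×10⁻⁴ mol.
Photons absorbed: 0.209 × 8.293×10⁻⁴ = 1.733×10⁻⁴ mol.
Φ = 7.434×10⁻⁵ mol / 1.733×10⁻⁴ mol photons = 0.43.

Φ = 0.43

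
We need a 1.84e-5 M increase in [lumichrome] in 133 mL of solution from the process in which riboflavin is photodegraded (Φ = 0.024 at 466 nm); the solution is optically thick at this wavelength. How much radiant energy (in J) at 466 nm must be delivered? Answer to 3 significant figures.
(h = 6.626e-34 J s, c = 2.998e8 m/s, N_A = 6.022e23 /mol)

Product: (1.84e-5 M)(0.133 L) = 2.447e-6 mol.
Photons that must be absorbed: 2.447e-6 / 0.024 = 1.020e-4 mol.
Photon energy: hc/λ = 4.263e-19 J; per mole, 2.567e5 J mol⁻¹.
Energy required: 1.020e-4 × 2.567e5 = 26.2 J.

26.2 J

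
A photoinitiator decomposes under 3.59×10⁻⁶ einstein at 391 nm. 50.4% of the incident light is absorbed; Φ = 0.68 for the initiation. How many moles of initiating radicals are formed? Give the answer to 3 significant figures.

1.23×10⁻⁶ mol

Photons absorbed: 0.504 × 3.59×10⁻⁶ = 1.809×10⁻⁶ mol.
Product: Φ × n_abs = 0.68 × 1.809×10⁻⁶ = 1.230×10⁻⁶ mol.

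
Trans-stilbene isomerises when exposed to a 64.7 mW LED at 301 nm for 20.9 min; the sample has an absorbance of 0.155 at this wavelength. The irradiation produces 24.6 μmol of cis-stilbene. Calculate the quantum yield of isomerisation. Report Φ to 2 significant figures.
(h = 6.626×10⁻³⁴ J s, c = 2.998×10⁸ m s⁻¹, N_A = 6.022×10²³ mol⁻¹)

Product: 24.6 μmol = 2.46×10⁻⁵ mol.
Photon energy at 301 nm: hc/λ = (6.626×10⁻³⁴)(2.998×10⁸)/(301×10⁻⁹) = 6.600×10⁻¹⁹ J.
Energy delivered: (64.7 mW)(1254 s) = 81.13 J.
Photons incident: 81.13 / 6.600×10⁻¹⁹ = 1.229×10²⁰, i.e. 1.229×10²⁰/6.022×10²³ = 2.041×10⁻⁴ mol.
Fraction absorbed: 1 − 10^(−0.155) = 0.3002.
Photons absorbed: 0.3002 × 2.041×10⁻⁴ = 6.127×10⁻⁵ mol.
Φ = 2.46×10⁻⁵ mol / 6.127×10⁻⁵ mol photons = 0.40.

Φ = 0.40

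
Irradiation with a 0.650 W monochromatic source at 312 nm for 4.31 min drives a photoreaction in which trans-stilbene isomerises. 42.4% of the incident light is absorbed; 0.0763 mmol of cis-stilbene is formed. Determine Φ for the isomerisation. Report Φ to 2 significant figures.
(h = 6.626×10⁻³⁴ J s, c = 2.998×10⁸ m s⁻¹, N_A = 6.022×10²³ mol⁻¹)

Product: 0.0763 mmol = 7.63×10⁻⁵ mol.
Photon energy at 312 nm: hc/λ = (6.626×10⁻³⁴)(2.998×10⁸)/(312×10⁻⁹) = 6.367×10⁻¹⁹ J.
Energy delivered: (0.650 W)(258.6 s) = 168.1 J.
Photons incident: 168.1 / 6.367×10⁻¹⁹ = 2.640×10²⁰, i.e. 2.640×10²⁰/6.022×10²³ = 4.384×10⁻⁴ mol.
Photons absorbed: 0.424 × 4.384×10⁻⁴ = 1.859×10⁻⁴ mol.
Φ = 7.63×10⁻⁵ mol / 1.859×10⁻⁴ mol photons = 0.41.

Φ = 0.41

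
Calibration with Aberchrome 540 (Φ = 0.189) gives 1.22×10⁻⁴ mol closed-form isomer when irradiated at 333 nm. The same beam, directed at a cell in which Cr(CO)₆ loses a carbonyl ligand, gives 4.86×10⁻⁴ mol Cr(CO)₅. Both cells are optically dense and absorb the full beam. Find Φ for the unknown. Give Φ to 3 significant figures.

Photons absorbed by the actinometer: 1.22×10⁻⁴ / 0.189 = 6.455×10⁻⁴ mol.
Φ(unknown) = 4.86×10⁻⁴ / 6.455×10⁻⁴ = 0.753.

Φ = 0.753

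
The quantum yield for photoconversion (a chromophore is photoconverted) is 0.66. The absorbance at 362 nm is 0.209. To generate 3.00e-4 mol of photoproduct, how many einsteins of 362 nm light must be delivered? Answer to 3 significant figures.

0.00119 einstein

Photons that must be absorbed: 3.00e-4 / 0.66 = 4.545e-4 mol.
Fraction absorbed: 1 − 10^(−0.209) = 0.3820.
Incident photons needed: 4.545e-4 / 0.3820 = 0.001190 mol.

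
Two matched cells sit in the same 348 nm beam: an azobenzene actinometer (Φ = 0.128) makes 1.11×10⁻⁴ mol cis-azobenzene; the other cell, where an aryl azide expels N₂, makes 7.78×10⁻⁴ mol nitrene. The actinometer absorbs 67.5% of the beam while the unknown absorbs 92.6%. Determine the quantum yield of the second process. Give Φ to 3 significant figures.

Photons absorbed by the actinometer: 1.11×10⁻⁴ / 0.128 = 8.672×10⁻⁴ mol.
Incident flux: 8.672×10⁻⁴ / 0.675 = 0.001285 einstein.
Absorbed by unknown: 0.926 × 0.001285 = 0.001190 mol.
Φ(unknown) = 7.78×10⁻⁴ / 0.001190 = 0.654.

Φ = 0.654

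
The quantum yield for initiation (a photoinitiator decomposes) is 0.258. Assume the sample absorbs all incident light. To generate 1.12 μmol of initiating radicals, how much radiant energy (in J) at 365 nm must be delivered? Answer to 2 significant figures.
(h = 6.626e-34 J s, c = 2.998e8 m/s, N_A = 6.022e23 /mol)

Product: 1.12 μmol = 1.12e-6 mol.
Photons that must be absorbed: 1.12e-6 / 0.258 = 4.341e-6 mol.
Photon energy: hc/λ = 5.442e-19 J; per mole, 3.277e5 J mol⁻¹.
Energy required: 4.341e-6 × 3.277e5 = 1.4 J.

1.4 J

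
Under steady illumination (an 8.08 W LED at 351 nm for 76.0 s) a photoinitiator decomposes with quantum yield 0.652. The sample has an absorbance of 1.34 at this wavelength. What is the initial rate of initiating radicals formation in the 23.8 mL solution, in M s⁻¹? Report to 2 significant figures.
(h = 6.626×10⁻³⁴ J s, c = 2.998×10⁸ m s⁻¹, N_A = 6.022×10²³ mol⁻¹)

6.2×10⁻⁴ M s⁻¹

Photon energy at 351 nm: hc/λ = (6.626×10⁻³⁴)(2.998×10⁸)/(351×10⁻⁹) = 5.659×10⁻¹⁹ J.
Energy delivered: (8.08 W)(76 s) = 614.1 J.
Photons incident: 614.1 / 5.659×10⁻¹⁹ = 1.085×10²¹, i.e. 1.085×10²¹/6.022×10²³ = 0.001802 mol.
Fraction absorbed: 1 − 10^(−1.34) = 0.9543.
Photons absorbed: 0.9543 × 0.001802 = 0.001720 mol.
Product formed: 0.652 × 0.001720 = 0.001121 mol.
Rate: 0.001121 mol / (76 s × 0.0238 L) = 6.2×10⁻⁴ M s⁻¹.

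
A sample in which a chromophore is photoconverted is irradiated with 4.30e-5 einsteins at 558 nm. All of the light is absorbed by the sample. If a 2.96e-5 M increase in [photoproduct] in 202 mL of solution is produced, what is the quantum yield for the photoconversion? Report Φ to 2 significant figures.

Product: (2.96e-5 M)(0.202 L) = 5.979e-6 mol.
Φ = 5.979e-6 mol / 4.30e-5 mol photons = 0.14.

Φ = 0.14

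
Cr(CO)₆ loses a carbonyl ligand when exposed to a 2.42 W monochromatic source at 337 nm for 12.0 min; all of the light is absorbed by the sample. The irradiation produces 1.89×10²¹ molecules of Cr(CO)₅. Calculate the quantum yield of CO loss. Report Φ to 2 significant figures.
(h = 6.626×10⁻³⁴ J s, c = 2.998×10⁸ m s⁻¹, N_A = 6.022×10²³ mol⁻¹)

Φ = 0.64

Product: 1.89×10²¹ / 6.022×10²³ = 0.003138 mol.
Photon energy at 337 nm: hc/λ = (6.626×10⁻³⁴)(2.998×10⁸)/(337×10⁻⁹) = 5.895×10⁻¹⁹ J.
Energy delivered: (2.42 W)(720 s) = 1742 J.
Photons incident: 1742 / 5.895×10⁻¹⁹ = 2.955×10²¹, i.e. 2.955×10²¹/6.022×10²³ = 0.004907 mol.
Φ = 0.003138 mol / 0.004907 mol photons = 0.64.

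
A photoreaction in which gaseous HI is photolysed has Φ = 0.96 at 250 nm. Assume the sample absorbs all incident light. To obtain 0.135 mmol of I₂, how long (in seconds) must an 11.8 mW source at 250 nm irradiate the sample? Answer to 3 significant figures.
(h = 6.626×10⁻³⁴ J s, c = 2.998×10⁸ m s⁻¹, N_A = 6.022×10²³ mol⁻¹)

t ≈ 5700 s

Product: 0.135 mmol = 1.35×10⁻⁴ mol.
Photons that must be absorbed: 1.35×10⁻⁴ / 0.96 = 1.406×10⁻⁴ mol.
Photon energy: hc/λ = 7.946×10⁻¹⁹ J; per mole, 4.785×10⁵ J mol⁻¹.
Energy required: 1.406×10⁻⁴ × 4.785×10⁵ = 67.28 J.
Time: 67.28 J / 0.0118 W = 5700 s.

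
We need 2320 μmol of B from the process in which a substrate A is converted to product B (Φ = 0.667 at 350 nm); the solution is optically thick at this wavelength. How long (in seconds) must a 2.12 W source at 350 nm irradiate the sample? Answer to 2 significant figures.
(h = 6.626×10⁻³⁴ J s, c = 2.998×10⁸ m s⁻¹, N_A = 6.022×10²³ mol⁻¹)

t ≈ 560 s

Product: 2320 μmol = 0.00232 mol.
Photons that must be absorbed: 0.00232 / 0.667 = 0.003478 mol.
Photon energy: hc/λ = 5.676×10⁻¹⁹ J; per mole, 3.418×10⁵ J mol⁻¹.
Energy required: 0.003478 × 3.418×10⁵ = 1189 J.
Time: 1189 J / 2.12 W = 560 s.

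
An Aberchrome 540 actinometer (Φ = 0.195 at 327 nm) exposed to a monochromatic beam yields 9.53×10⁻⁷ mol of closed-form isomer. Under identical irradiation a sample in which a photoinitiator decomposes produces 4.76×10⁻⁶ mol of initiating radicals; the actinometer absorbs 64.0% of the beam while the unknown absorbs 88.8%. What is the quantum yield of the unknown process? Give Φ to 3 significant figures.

Photons absorbed by the actinometer: 9.53×10⁻⁷ / 0.195 = 4.887×10⁻⁶ mol.
Incident flux: 4.887×10⁻⁶ / 0.640 = 7.636×10⁻⁶ einstein.
Absorbed by unknown: 0.888 × 7.636×10⁻⁶ = 6.781×10⁻⁶ mol.
Φ(unknown) = 4.76×10⁻⁶ / 6.781×10⁻⁶ = 0.702.

Φ = 0.702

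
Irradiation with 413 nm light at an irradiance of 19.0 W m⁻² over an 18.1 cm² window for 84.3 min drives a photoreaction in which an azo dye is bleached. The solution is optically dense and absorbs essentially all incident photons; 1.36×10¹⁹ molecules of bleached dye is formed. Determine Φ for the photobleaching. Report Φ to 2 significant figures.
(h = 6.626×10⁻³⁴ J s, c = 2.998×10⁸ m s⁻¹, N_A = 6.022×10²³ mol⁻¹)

Product: 1.36×10¹⁹ / 6.022×10²³ = 2.258×10⁻⁵ mol.
Photon energy at 413 nm: hc/λ = (6.626×10⁻³⁴)(2.998×10⁸)/(413×10⁻⁹) = 4.810×10⁻¹⁹ J.
Energy delivered: (19.0 W m⁻²)(18.1×10⁻⁴ m²)(5058 s) = 173.9 J.
Photons incident: 173.9 / 4.810×10⁻¹⁹ = 3.615×10²⁰, i.e. 3.615×10²⁰/6.022×10²³ = 6.003×10⁻⁴ mol.
Φ = 2.258×10⁻⁵ mol / 6.003×10⁻⁴ mol photons = 0.038.

Φ = 0.038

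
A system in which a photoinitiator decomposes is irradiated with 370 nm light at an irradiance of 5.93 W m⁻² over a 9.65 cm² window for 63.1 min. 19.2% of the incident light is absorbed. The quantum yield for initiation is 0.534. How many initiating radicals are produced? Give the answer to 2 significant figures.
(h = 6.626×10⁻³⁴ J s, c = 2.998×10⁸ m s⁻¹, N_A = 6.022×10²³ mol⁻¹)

4.1×10¹⁸ initiating radicals

Photon energy at 370 nm: hc/λ = (6.626×10⁻³⁴)(2.998×10⁸)/(370×10⁻⁹) = 5.369×10⁻¹⁹ J.
Energy delivered: (5.93 W m⁻²)(9.65×10⁻⁴ m²)(3786 s) = 21.67 J.
Photons incident: 21.67 / 5.369×10⁻¹⁹ = 4.036×10¹⁹, i.e. 4.036×10¹⁹/6.022×10²³ = 6.702×10⁻⁵ mol.
Photons absorbed: 0.192 × 6.702×10⁻⁵ = 1.287×10⁻⁵ mol.
Product: Φ × n_abs = 0.534 × 1.287×10⁻⁵ = 6.873×10⁻⁶ mol.
As a count: 6.873×10⁻⁶ × 6.022×10²³ = 4.1×10¹⁸.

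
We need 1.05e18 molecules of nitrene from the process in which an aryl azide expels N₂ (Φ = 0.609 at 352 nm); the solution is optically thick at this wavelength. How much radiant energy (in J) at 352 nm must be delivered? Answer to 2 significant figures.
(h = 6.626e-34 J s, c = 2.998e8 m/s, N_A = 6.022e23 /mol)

0.97 J

Product: 1.05e18 / 6.022e23 = 1.744e-6 mol.
Photons that must be absorbed: 1.744e-6 / 0.609 = 2.864e-6 mol.
Photon energy: hc/λ = 5.643e-19 J; per mole, 3.398e5 J mol⁻¹.
Energy required: 2.864e-6 × 3.398e5 = 0.97 J.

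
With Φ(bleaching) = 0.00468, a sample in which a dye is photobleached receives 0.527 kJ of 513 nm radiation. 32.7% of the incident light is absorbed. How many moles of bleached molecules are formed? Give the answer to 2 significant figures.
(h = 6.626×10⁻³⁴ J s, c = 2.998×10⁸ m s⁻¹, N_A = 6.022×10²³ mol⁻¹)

Photon energy at 513 nm: hc/λ = (6.626×10⁻³⁴)(2.998×10⁸)/(513×10⁻⁹) = 3.872×10⁻¹⁹ J.
Incident energy: 0.527 kJ = 527 J.
Photons incident: 527 / 3.872×10⁻¹⁹ = 1.361×10²¹, i.e. 1.361×10²¹/6.022×10²³ = 0.002260 mol.
Photons absorbed: 0.327 × 0.002260 = 7.390×10⁻⁴ mol.
Product: Φ × n_abs = 0.00468 × 7.390×10⁻⁴ = 3.459×10⁻⁶ mol.

3.5×10⁻⁶ mol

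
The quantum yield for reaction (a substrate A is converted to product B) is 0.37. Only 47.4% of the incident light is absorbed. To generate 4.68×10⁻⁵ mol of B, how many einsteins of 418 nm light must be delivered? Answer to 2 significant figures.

Photons that must be absorbed: 4.68×10⁻⁵ / 0.37 = 1.265×10⁻⁴ mol.
Incident photons needed: 1.265×10⁻⁴ / 0.474 = 2.669×10⁻⁴ mol.

2.7×10⁻⁴ einstein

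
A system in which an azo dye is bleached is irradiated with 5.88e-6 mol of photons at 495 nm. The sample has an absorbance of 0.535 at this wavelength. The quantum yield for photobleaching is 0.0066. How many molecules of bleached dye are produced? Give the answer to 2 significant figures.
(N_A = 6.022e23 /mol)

1.7e16 molecules

Fraction absorbed: 1 − 10^(−0.535) = 0.7083.
Photons absorbed: 0.7083 × 5.88e-6 = 4.165e-6 mol.
Product: Φ × n_abs = 0.0066 × 4.165e-6 = 2.749e-8 mol.
As a count: 2.749e-8 × 6.022e23 = 1.7e16.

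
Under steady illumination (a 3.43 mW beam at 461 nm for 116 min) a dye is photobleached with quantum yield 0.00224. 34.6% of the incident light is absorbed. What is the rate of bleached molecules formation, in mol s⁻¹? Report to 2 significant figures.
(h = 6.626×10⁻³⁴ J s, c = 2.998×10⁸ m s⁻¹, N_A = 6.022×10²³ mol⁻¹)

1.0×10⁻¹¹ mol s⁻¹

Photon energy at 461 nm: hc/λ = (6.626×10⁻³⁴)(2.998×10⁸)/(461×10⁻⁹) = 4.309×10⁻¹⁹ J.
Energy delivered: (3.43 mW)(6960 s) = 23.87 J.
Photons incident: 23.87 / 4.309×10⁻¹⁹ = 5.540×10¹⁹, i.e. 5.540×10¹⁹/6.022×10²³ = 9.200×10⁻⁵ mol.
Photons absorbed: 0.346 × 9.200×10⁻⁵ = 3.183×10⁻⁵ mol.
Product formed: 0.00224 × 3.183×10⁻⁵ = 7.130×10⁻⁸ mol.
Rate: 7.130×10⁻⁸ / 6960 s = 1.0×10⁻¹¹ mol s⁻¹.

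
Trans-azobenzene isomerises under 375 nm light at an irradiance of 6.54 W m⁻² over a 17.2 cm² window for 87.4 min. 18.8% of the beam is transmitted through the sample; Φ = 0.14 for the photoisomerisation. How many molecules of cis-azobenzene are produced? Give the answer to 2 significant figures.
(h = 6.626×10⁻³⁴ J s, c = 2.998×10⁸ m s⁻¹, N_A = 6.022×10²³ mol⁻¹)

Photon energy at 375 nm: hc/λ = (6.626×10⁻³⁴)(2.998×10⁸)/(375×10⁻⁹) = 5.297×10⁻¹⁹ J.
Energy delivered: (6.54 W m⁻²)(17.2×10⁻⁴ m²)(5244 s) = 58.99 J.
Photons incident: 58.99 / 5.297×10⁻¹⁹ = 1.114×10²⁰, i.e. 1.114×10²⁰/6.022×10²³ = 1.850×10⁻⁴ mol.
Fraction absorbed: 1 − 18.8/100 = 0.8120.
Photons absorbed: 0.8120 × 1.850×10⁻⁴ = 1.502×10⁻⁴ mol.
Product: Φ × n_abs = 0.14 × 1.502×10⁻⁴ = 2.103×10⁻⁵ mol.
As a count: 2.103×10⁻⁵ × 6.022×10²³ = 1.3×10¹⁹.

1.3×10¹⁹ molecules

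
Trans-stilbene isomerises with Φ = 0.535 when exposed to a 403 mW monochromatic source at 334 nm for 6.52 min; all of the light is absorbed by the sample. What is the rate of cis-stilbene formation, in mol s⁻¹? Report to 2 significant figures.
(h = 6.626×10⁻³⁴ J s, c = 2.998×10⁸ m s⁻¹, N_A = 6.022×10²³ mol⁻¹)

6.0×10⁻⁷ mol s⁻¹

Photon energy at 334 nm: hc/λ = (6.626×10⁻³⁴)(2.998×10⁸)/(334×10⁻⁹) = 5.948×10⁻¹⁹ J.
Energy delivered: (403 mW)(391.2 s) = 157.7 J.
Photons incident: 157.7 / 5.948×10⁻¹⁹ = 2.651×10²⁰, i.e. 2.651×10²⁰/6.022×10²³ = 4.402×10⁻⁴ mol.
Product formed: 0.535 × 4.402×10⁻⁴ = 2.355×10⁻⁴ mol.
Rate: 2.355×10⁻⁴ / 391.2 s = 6.0×10⁻⁷ mol s⁻¹.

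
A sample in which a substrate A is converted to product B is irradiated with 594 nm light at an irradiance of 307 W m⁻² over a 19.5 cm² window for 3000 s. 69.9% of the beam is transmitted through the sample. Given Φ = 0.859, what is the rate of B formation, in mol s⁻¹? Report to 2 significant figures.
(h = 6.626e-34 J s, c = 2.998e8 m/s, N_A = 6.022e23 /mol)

Photon energy at 594 nm: hc/λ = (6.626e-34)(2.998e8)/(594e-9) = 3.344e-19 J.
Energy delivered: (307 W m⁻²)(19.5e-4 m²)(3000 s) = 1796 J.
Photons incident: 1796 / 3.344e-19 = 5.371e21, i.e. 5.371e21/6.022e23 = 0.008919 mol.
Fraction absorbed: 1 − 69.9/100 = 0.3010.
Photons absorbed: 0.3010 × 0.008919 = 0.002685 mol.
Product formed: 0.859 × 0.002685 = 0.002306 mol.
Rate: 0.002306 / 3000 s = 7.7e-7 mol s⁻¹.

7.7e-7 mol s⁻¹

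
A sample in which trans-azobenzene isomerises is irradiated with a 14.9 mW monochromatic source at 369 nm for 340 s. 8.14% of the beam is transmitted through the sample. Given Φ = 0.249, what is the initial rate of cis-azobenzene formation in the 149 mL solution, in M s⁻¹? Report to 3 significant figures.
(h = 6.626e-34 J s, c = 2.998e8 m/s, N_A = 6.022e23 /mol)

Photon energy at 369 nm: hc/λ = (6.626e-34)(2.998e8)/(369e-9) = 5.383e-19 J.
Energy delivered: (14.9 mW)(340 s) = 5.066 J.
Photons incident: 5.066 / 5.383e-19 = 9.411e18, i.e. 9.411e18/6.022e23 = 1.563e-5 mol.
Fraction absorbed: 1 − 8.14/100 = 0.9186.
Photons absorbed: 0.9186 × 1.563e-5 = 1.436e-5 mol.
Product formed: 0.249 × 1.436e-5 = 3.576e-6 mol.
Rate: 3.576e-6 mol / (340 s × 0.149 L) = 7.06e-8 M s⁻¹.

7.06e-8 M s⁻¹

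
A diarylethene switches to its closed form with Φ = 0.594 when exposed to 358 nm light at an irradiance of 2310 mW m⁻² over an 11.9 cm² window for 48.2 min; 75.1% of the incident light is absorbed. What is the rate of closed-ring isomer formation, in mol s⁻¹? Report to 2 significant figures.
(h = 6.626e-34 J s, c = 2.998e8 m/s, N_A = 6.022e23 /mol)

Photon energy at 358 nm: hc/λ = (6.626e-34)(2.998e8)/(358e-9) = 5.549e-19 J.
Energy delivered: (2310 mW m⁻²)(11.9e-4 m²)(2892 s) = 7.950 J.
Photons incident: 7.950 / 5.549e-19 = 1.433e19, i.e. 1.433e19/6.022e23 = 2.380e-5 mol.
Photons absorbed: 0.751 × 2.380e-5 = 1.787e-5 mol.
Product formed: 0.594 × 1.787e-5 = 1.061e-5 mol.
Rate: 1.061e-5 / 2892 s = 3.7e-9 mol s⁻¹.

3.7e-9 mol s⁻¹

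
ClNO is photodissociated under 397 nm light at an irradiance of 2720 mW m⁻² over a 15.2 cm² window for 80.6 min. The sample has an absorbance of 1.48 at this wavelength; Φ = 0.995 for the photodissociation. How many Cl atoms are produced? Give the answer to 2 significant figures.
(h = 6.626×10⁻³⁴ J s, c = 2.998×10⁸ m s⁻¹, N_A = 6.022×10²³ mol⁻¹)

Photon energy at 397 nm: hc/λ = (6.626×10⁻³⁴)(2.998×10⁸)/(397×10⁻⁹) = 5.004×10⁻¹⁹ J.
Energy delivered: (2720 mW m⁻²)(15.2×10⁻⁴ m²)(4836 s) = 19.99 J.
Photons incident: 19.99 / 5.004×10⁻¹⁹ = 3.995×10¹⁹, i.e. 3.995×10¹⁹/6.022×10²³ = 6.634×10⁻⁵ mol.
Fraction absorbed: 1 − 10^(−1.48) = 0.9669.
Photons absorbed: 0.9669 × 6.634×10⁻⁵ = 6.414×10⁻⁵ mol.
Product: Φ × n_abs = 0.995 × 6.414×10⁻⁵ = 6.382×10⁻⁵ mol.
As a count: 6.382×10⁻⁵ × 6.022×10²³ = 3.8×10¹⁹.

3.8×10¹⁹ atoms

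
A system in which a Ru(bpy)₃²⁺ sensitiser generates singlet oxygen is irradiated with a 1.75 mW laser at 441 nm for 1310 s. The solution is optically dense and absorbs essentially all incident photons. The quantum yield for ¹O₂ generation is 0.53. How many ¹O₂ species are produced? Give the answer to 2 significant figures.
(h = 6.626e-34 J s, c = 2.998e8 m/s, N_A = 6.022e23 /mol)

2.7e18 species

Photon energy at 441 nm: hc/λ = (6.626e-34)(2.998e8)/(441e-9) = 4.504e-19 J.
Energy delivered: (1.75 mW)(1310 s) = 2.293 J.
Photons incident: 2.293 / 4.504e-19 = 5.091e18, i.e. 5.091e18/6.022e23 = 8.454e-6 mol.
Product: Φ × n_abs = 0.53 × 8.454e-6 = 4.481e-6 mol.
As a count: 4.481e-6 × 6.022e23 = 2.7e18.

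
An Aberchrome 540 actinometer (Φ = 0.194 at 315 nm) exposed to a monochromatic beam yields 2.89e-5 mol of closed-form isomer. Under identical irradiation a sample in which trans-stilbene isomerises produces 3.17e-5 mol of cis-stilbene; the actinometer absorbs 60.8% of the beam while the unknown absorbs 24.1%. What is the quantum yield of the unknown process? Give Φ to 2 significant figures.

Φ = 0.54

Photons absorbed by the actinometer: 2.89e-5 / 0.194 = 1.490e-4 mol.
Incident flux: 1.490e-4 / 0.608 = 2.451e-4 einstein.
Absorbed by unknown: 0.241 × 2.451e-4 = 5.907e-5 mol.
Φ(unknown) = 3.17e-5 / 5.907e-5 = 0.54.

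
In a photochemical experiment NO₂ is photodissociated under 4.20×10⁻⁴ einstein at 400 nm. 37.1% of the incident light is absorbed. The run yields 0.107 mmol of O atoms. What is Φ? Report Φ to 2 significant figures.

Φ = 0.69

Product: 0.107 mmol = 1.07×10⁻⁴ mol.
Photons absorbed: 0.371 × 4.20×10⁻⁴ = 1.558×10⁻⁴ mol.
Φ = 1.07×10⁻⁴ mol / 1.558×10⁻⁴ mol photons = 0.69.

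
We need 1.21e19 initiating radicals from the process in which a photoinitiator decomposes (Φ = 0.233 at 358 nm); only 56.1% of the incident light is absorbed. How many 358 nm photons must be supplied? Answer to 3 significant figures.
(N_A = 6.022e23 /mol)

9.26e19 photons

Product: 1.21e19 / 6.022e23 = 2.009e-5 mol.
Photons that must be absorbed: 2.009e-5 / 0.233 = 8.622e-5 mol.
Incident photons needed: 8.622e-5 / 0.561 = 1.537e-4 mol.
Photon count: 1.537e-4 × 6.022e23 = 9.26e19.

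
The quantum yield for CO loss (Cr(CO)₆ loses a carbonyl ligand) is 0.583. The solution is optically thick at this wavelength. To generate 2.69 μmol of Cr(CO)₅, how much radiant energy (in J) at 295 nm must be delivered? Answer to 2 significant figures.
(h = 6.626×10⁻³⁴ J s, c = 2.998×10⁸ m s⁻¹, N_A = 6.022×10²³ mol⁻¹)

1.9 J

Product: 2.69 μmol = 2.69×10⁻⁶ mol.
Photons that must be absorbed: 2.69×10⁻⁶ / 0.583 = 4.614×10⁻⁶ mol.
Photon energy: hc/λ = 6.734×10⁻¹⁹ J; per mole, 4.055×10⁵ J mol⁻¹.
Energy required: 4.614×10⁻⁶ × 4.055×10⁵ = 1.9 J.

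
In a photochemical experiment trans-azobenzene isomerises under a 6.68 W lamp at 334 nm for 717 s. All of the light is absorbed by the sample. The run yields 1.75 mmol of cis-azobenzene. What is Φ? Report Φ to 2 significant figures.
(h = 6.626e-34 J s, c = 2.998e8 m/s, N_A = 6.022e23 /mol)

Φ = 0.13

Product: 1.75 mmol = 0.00175 mol.
Photon energy at 334 nm: hc/λ = (6.626e-34)(2.998e8)/(334e-9) = 5.948e-19 J.
Energy delivered: (6.68 W)(717 s) = 4790 J.
Photons incident: 4790 / 5.948e-19 = 8.053e21, i.e. 8.053e21/6.022e23 = 0.01337 mol.
Φ = 0.00175 mol / 0.01337 mol photons = 0.13.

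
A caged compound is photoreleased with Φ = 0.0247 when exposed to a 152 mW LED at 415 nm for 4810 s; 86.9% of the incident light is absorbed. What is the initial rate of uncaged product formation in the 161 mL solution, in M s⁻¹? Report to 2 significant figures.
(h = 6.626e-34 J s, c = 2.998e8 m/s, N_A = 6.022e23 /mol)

7.0e-8 M s⁻¹

Photon energy at 415 nm: hc/λ = (6.626e-34)(2.998e8)/(415e-9) = 4.787e-19 J.
Energy delivered: (152 mW)(4810 s) = 731.1 J.
Photons incident: 731.1 / 4.787e-19 = 1.527e21, i.e. 1.527e21/6.022e23 = 0.002536 mol.
Photons absorbed: 0.869 × 0.002536 = 0.002204 mol.
Product formed: 0.0247 × 0.002204 = 5.444e-5 mol.
Rate: 5.444e-5 mol / (4810 s × 0.161 L) = 7.0e-8 M s⁻¹.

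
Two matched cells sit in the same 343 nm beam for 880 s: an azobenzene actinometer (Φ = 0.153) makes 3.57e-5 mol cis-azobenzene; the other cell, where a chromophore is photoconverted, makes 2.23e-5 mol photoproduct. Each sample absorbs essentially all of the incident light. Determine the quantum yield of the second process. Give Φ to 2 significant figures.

Photons absorbed by the actinometer: 3.57e-5 / 0.153 = 2.333e-4 mol.
Φ(unknown) = 2.23e-5 / 2.333e-4 = 0.096.

Φ = 0.096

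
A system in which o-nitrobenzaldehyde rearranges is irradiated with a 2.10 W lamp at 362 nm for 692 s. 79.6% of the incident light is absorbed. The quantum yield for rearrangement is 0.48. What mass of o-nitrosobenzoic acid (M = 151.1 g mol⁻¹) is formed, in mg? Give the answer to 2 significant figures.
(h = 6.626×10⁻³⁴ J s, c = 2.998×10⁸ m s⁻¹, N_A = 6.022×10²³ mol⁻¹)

250 mg

Photon energy at 362 nm: hc/λ = (6.626×10⁻³⁴)(2.998×10⁸)/(362×10⁻⁹) = 5.487×10⁻¹⁹ J.
Energy delivered: (2.10 W)(692 s) = 1453 J.
Photons incident: 1453 / 5.487×10⁻¹⁹ = 2.648×10²¹, i.e. 2.648×10²¹/6.022×10²³ = 0.004397 mol.
Photons absorbed: 0.796 × 0.004397 = 0.003500 mol.
Product: Φ × n_abs = 0.48 × 0.003500 = 0.001680 mol.
Mass: 0.001680 × 151.1 = 0.2538 g = 250 mg.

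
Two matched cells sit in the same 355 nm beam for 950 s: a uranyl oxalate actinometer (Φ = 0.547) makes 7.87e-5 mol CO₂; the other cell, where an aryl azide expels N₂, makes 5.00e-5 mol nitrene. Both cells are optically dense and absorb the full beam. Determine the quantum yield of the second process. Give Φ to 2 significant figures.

Photons absorbed by the actinometer: 7.87e-5 / 0.547 = 1.439e-4 mol.
Φ(unknown) = 5.00e-5 / 1.439e-4 = 0.35.

Φ = 0.35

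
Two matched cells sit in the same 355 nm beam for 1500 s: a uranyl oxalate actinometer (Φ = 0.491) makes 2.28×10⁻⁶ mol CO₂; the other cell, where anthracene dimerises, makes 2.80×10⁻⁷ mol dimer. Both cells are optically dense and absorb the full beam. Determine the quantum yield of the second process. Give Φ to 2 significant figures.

Φ = 0.060

Photons absorbed by the actinometer: 2.28×10⁻⁶ / 0.491 = 4.644×10⁻⁶ mol.
Φ(unknown) = 2.80×10⁻⁷ / 4.644×10⁻⁶ = 0.060.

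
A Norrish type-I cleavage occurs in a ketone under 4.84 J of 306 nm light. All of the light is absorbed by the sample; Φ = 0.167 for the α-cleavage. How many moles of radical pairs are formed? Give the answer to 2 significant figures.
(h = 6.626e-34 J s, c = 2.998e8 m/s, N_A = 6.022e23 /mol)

Photon energy at 306 nm: hc/λ = (6.626e-34)(2.998e8)/(306e-9) = 6.492e-19 J.
Photons incident: 4.84 / 6.492e-19 = 7.455e18, i.e. 7.455e18/6.022e23 = 1.238e-5 mol.
Product: Φ × n_abs = 0.167 × 1.238e-5 = 2.067e-6 mol.

2.1e-6 mol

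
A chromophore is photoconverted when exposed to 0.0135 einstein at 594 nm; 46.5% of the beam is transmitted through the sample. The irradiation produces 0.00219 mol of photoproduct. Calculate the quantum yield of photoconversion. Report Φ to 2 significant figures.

Fraction absorbed: 1 − 46.5/100 = 0.5350.
Photons absorbed: 0.5350 × 0.0135 = 0.007223 mol.
Φ = 0.00219 mol / 0.007223 mol photons = 0.30.

Φ = 0.30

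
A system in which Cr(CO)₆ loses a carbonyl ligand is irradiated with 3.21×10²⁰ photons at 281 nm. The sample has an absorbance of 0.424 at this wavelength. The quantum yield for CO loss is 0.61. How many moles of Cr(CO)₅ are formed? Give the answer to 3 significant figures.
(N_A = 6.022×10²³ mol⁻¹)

2.03×10⁻⁴ mol

Moles of photons: 3.21×10²⁰ / 6.022×10²³ = 5.330×10⁻⁴ mol.
Fraction absorbed: 1 − 10^(−0.424) = 0.6233.
Photons absorbed: 0.6233 × 5.330×10⁻⁴ = 3.322×10⁻⁴ mol.
Product: Φ × n_abs = 0.61 × 3.322×10⁻⁴ = 2.026×10⁻⁴ mol.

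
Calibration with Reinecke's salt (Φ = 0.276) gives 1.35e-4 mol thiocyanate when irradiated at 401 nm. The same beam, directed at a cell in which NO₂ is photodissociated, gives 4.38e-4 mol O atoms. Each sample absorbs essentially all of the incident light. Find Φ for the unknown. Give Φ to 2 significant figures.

Φ = 0.90

Photons absorbed by the actinometer: 1.35e-4 / 0.276 = 4.891e-4 mol.
Φ(unknown) = 4.38e-4 / 4.891e-4 = 0.90.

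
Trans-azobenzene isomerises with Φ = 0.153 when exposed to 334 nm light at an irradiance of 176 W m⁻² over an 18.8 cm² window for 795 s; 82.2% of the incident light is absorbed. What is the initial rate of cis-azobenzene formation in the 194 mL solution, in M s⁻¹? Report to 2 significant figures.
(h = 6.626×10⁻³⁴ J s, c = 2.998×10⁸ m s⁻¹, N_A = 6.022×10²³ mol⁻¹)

6.0×10⁻⁷ M s⁻¹

Photon energy at 334 nm: hc/λ = (6.626×10⁻³⁴)(2.998×10⁸)/(334×10⁻⁹) = 5.948×10⁻¹⁹ J.
Energy delivered: (176 W m⁻²)(18.8×10⁻⁴ m²)(795 s) = 263.0 J.
Photons incident: 263.0 / 5.948×10⁻¹⁹ = 4.422×10²⁰, i.e. 4.422×10²⁰/6.022×10²³ = 7.343×10⁻⁴ mol.
Photons absorbed: 0.822 × 7.343×10⁻⁴ = 6.036×10⁻⁴ mol.
Product formed: 0.153 × 6.036×10⁻⁴ = 9.235×10⁻⁵ mol.
Rate: 9.235×10⁻⁵ mol / (795 s × 0.194 L) = 6.0×10⁻⁷ M s⁻¹.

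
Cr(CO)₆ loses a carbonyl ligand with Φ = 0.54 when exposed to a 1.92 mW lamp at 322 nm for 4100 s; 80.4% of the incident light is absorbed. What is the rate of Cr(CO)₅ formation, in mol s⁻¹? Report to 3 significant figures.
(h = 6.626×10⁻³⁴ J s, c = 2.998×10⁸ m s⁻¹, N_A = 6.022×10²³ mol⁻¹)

2.24×10⁻⁹ mol s⁻¹

Photon energy at 322 nm: hc/λ = (6.626×10⁻³⁴)(2.998×10⁸)/(322×10⁻⁹) = 6.169×10⁻¹⁹ J.
Energy delivered: (1.92 mW)(4100 s) = 7.872 J.
Photons incident: 7.872 / 6.169×10⁻¹⁹ = 1.276×10¹⁹, i.e. 1.276×10¹⁹/6.022×10²³ = 2.119×10⁻⁵ mol.
Photons absorbed: 0.804 × 2.119×10⁻⁵ = 1.704×10⁻⁵ mol.
Product formed: 0.54 × 1.704×10⁻⁵ = 9.202×10⁻⁶ mol.
Rate: 9.202×10⁻⁶ / 4100 s = 2.24×10⁻⁹ mol s⁻¹.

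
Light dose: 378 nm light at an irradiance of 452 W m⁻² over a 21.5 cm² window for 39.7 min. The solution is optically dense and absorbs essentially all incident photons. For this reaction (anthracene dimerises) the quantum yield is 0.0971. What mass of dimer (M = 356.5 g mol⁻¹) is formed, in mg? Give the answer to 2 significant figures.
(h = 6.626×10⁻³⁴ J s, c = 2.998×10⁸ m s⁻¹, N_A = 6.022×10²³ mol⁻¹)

Photon energy at 378 nm: hc/λ = (6.626×10⁻³⁴)(2.998×10⁸)/(378×10⁻⁹) = 5.255×10⁻¹⁹ J.
Energy delivered: (452 W m⁻²)(21.5×10⁻⁴ m²)(2382 s) = 2315 J.
Photons incident: 2315 / 5.255×10⁻¹⁹ = 4.405×10²¹, i.e. 4.405×10²¹/6.022×10²³ = 0.007315 mol.
Product: Φ × n_abs = 0.0971 × 0.007315 = 7.103×10⁻⁴ mol.
Mass: 7.103×10⁻⁴ × 356.5 = 0.2532 g = 250 mg.

250 mg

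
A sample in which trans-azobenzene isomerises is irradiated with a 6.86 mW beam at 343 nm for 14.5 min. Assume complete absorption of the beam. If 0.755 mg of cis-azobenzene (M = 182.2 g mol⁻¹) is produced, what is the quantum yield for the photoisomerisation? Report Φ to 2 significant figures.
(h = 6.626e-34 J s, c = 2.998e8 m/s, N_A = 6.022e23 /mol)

Product: 0.755 mg / 182.2 g mol⁻¹ = 4.144e-6 mol.
Photon energy at 343 nm: hc/λ = (6.626e-34)(2.998e8)/(343e-9) = 5.791e-19 J.
Energy delivered: (6.86 mW)(870 s) = 5.968 J.
Photons incident: 5.968 / 5.791e-19 = 1.031e19, i.e. 1.031e19/6.022e23 = 1.712e-5 mol.
Φ = 4.144e-6 mol / 1.712e-5 mol photons = 0.24.

Φ = 0.24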